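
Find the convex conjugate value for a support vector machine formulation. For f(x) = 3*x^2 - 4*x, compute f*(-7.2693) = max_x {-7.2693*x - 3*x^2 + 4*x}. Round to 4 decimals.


f*(y) = sup_x {y*x - a*x^2 - b*x} = sup_x {(y-b)*x - a*x^2}
FOC: (y - b) - 2a*x = 0 => x* = (y - b)/(2a)
x* = (-7.2693 + 4)/(2*3) = -0.5449
f*(-7.2693) = (y-b)^2/(4a) = (-7.2693 + 4)^2/(4*3)
= 10.6883/12 = 0.8907


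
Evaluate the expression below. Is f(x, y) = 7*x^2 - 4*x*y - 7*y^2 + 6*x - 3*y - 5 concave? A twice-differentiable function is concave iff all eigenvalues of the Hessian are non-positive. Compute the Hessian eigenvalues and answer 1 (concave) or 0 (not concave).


The Hessian of f(x,y) = 7*x^2 - 4*x*y - 7*y^2 + 6*x - 3*y - 5 is:
H = [[14, -4], [-4, -14]]
Trace = 14 - 14 = 0
Determinant = 14*-14 - (-4)^2 = -212
Discriminant = (0)^2 - 4*-212 = 848.0
Eigenvalues: lambda_1 = -14.5602, lambda_2 = 14.5602
The function is not concave.

0


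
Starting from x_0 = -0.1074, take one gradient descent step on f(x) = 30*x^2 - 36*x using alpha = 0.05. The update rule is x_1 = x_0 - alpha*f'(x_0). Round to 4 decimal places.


We compute the gradient at x_0 and apply the update.
f'(x) = 60*x - 36
f'(-0.1074) = 60*-0.1074 - 36 = -42.444
x_1 = -0.1074 - 0.05*-42.444 = 2.0148


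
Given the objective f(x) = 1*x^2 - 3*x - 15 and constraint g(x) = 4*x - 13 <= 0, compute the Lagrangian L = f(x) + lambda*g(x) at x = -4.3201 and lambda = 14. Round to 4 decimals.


Step 1: Evaluate f(x).
f(-4.3201) = 1*(-4.3201)^2 - 3*(-4.3201) - 15 = 16.6236
Step 2: Evaluate g(x).
g(-4.3201) = 4*-4.3201 - 13 = -30.2804
Step 3: Compute Lagrangian.
L = 16.6236 + 14*-30.2804 = -407.302


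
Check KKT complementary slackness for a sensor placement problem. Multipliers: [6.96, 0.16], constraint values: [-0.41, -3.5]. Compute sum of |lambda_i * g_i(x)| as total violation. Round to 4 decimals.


KKT complementary slackness check:
lambda_1 * g_1 = 6.96 * -0.41 = -2.8536
lambda_2 * g_2 = 0.16 * -3.5 = -0.56
Total violation = 2.8536 + 0.56 = 3.4136


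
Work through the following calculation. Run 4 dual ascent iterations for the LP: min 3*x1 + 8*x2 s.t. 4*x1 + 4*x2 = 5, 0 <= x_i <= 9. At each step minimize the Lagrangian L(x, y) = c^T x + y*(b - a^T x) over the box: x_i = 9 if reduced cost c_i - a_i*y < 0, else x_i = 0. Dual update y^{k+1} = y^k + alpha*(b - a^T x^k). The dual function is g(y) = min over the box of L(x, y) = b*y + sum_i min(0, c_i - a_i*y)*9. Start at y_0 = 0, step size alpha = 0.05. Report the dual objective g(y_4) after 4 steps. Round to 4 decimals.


Dual ascent for LP: min 3*x1 + 8*x2, 4*x1 + 4*x2 = 5, 0 <= x_i <= 9
Step 1: y^k = 0.0, reduced costs: (3.0, 8.0)
  x^k = (0.0, 0.0), subgradient = b - a^T x = 5.0
  y^{k+1} = 0.0 + 0.05*5.0 = 0.25
Step 2: y^k = 0.25, reduced costs: (2.0, 7.0)
  x^k = (0.0, 0.0), subgradient = b - a^T x = 5.0
  y^{k+1} = 0.25 + 0.05*5.0 = 0.5
Step 3: y^k = 0.5, reduced costs: (1.0, 6.0)
  x^k = (0.0, 0.0), subgradient = b - a^T x = 5.0
  y^{k+1} = 0.5 + 0.05*5.0 = 0.75
Step 4: y^k = 0.75, reduced costs: (0.0, 5.0)
  x^k = (0.0, 0.0), subgradient = b - a^T x = 5.0
  y^{k+1} = 0.75 + 0.05*5.0 = 1.0
Dual objective at y_4 = 1.0: reduced costs (-1.0, 4.0), box minimizer x = (9.0, 0.0)
g(y_4) = b*y + (c1 - a1*y)*x1 + (c2 - a2*y)*x2 = 5*1.0 + (-1.0)*9.0 + 4.0*0.0 = 5.0 - 9.0 + 0.0 = -4.0


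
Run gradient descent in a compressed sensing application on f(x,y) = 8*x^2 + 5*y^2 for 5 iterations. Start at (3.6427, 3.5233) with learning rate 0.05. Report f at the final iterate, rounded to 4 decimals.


Gradient descent on f(x,y) = 8*x^2 + 5*y^2.
Starting point: (3.6427, 3.5233), alpha = 0.05
Step 1: grad_x = 2*8*3.6427 = 58.2832, grad_y = 2*5*3.5233 = 35.233
  x_1 = 3.6427 - 0.05*58.2832 = 0.7285
  y_1 = 3.5233 - 0.05*35.233 = 1.7617
Step 2: grad_x = 2*8*0.7285 = 11.6566, grad_y = 2*5*1.7617 = 17.6165
  x_2 = 0.7285 - 0.05*11.6566 = 0.1457
  y_2 = 1.7617 - 0.05*17.6165 = 0.8808
Step 3: grad_x = 2*8*0.1457 = 2.3313, grad_y = 2*5*0.8808 = 8.8083
  x_3 = 0.1457 - 0.05*2.3313 = 0.0291
  y_3 = 0.8808 - 0.05*8.8083 = 0.4404
Step 4: grad_x = 2*8*0.0291 = 0.4663, grad_y = 2*5*0.4404 = 4.4041
  x_4 = 0.0291 - 0.05*0.4663 = 0.0058
  y_4 = 0.4404 - 0.05*4.4041 = 0.2202
Step 5: grad_x = 2*8*0.0058 = 0.0933, grad_y = 2*5*0.2202 = 2.2021
  x_5 = 0.0058 - 0.05*0.0933 = 0.0012
  y_5 = 0.2202 - 0.05*2.2021 = 0.1101
f(0.0012, 0.1101) = 8*0.0012^2 + 5*0.1101^2 = 0.0606


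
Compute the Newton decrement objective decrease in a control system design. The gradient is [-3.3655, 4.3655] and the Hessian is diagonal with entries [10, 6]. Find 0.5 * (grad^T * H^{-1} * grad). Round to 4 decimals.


Step 1: H is diagonal, so H^(-1) * g = [-0.3366, 0.7276].
Step 2: g^T H^(-1) g = sum_i g_i^2 / H_ii
  = (-3.3655)^2/10 + (4.3655)^2/6
  = 1.1327 + 3.1763 = 4.3089
Step 3: Objective decrease = 0.5 * g^T H^(-1) g = 2.1545


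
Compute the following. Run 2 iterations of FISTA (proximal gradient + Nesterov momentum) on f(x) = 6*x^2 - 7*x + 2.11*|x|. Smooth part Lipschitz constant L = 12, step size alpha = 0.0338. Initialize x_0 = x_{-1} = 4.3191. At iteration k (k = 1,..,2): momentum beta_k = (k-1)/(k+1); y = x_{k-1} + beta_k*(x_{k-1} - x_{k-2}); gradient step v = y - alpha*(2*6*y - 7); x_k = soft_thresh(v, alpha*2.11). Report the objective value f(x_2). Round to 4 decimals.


FISTA on f(x) = 6*x^2 - 7*x + 2.11*|x|
L = 12, alpha = 0.0338
Iteration 1: beta = 0.0, y = 4.3191 + 0.0*(4.3191 - 4.3191) = 4.3191
  grad(y) = 44.8292, v = y - alpha*grad = 2.8039
  prox(v) = soft_thresh(2.8039, 0.0713) = 2.7326
Iteration 2: beta = 0.3333, y = 2.7326 + 0.3333*(2.7326 - 4.3191) = 2.2037
  grad(y) = 19.4445, v = y - alpha*grad = 1.5465
  prox(v) = soft_thresh(1.5465, 0.0713) = 1.4752
f(x_2) = 6*1.4752^2 - 7*1.4752 + 2.11*|1.4752| = 5.8431


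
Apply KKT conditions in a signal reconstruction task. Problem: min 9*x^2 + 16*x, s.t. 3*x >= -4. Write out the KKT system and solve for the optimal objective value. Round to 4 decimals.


Step 1: Try lambda = 0 (constraint inactive).
Stationarity: 2*9*x + 16 = 0
x* = -16/(2*9) = -8/9 = -0.8889 (rounded; the exact value -8/9 is used below)
Check constraint: 3*-0.8889 = -2.6667 >= -4 -- satisfied.
Step 2: Compute optimal value.
f(x*) = 9*(-8/9)^2 + 16*(-8/9) = -7.1111


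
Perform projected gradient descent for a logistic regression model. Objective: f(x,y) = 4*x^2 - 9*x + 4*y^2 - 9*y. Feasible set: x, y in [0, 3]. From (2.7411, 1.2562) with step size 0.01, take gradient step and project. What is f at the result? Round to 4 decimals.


Step 1: Compute gradient at (2.7411, 1.2562).
grad_x = 2*4*2.7411 - 9 = 12.9288
grad_y = 2*4*1.2562 - 9 = 1.0496
Step 2: Gradient step.
x_raw = 2.7411 - 0.01*12.9288 = 2.6118
y_raw = 1.2562 - 0.01*1.0496 = 1.2457
Step 3: Project onto [0, 3].
x_proj = clip(2.6118) = 2.6118
y_proj = clip(1.2457) = 1.2457
Step 4: Evaluate f.
f(2.6118, 1.2457) = -1.2243


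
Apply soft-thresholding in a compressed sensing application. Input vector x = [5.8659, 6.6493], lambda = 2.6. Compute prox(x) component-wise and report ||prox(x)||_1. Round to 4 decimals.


Soft-thresholding with lambda = 2.6:
prox(5.8659) = sign(5.8659)*max(|5.8659| - 2.6, 0) = 3.2659
prox(6.6493) = sign(6.6493)*max(|6.6493| - 2.6, 0) = 4.0493
prox(x) = [3.2659, 4.0493]
||prox(x)||_1 = 3.2659 + 4.0493 = 7.3152


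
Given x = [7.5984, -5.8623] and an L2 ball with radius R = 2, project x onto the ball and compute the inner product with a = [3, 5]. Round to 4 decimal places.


Step 1: Compute ||x|| (intermediates to 6 decimals).
||x|| = sqrt(7.5984^2 + (-5.8623)^2) = 9.596991
Step 2: Project.
Since ||x|| > R, scale = R/||x|| = 2/9.596991 = 0.208399, proj(x) = scale * x
proj(x) = [1.583499, -1.221697]
Step 3: Dot product.
a^T * proj(x) = 3*1.583499 + 5*(-1.221697) = -1.358


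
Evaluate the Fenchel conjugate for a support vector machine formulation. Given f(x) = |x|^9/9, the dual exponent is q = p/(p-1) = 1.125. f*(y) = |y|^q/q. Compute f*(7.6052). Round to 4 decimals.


The conjugate exponent q satisfies 1/p + 1/q = 1.
p = 9, so q = 9/(9 - 1) = 1.125
|y|^q = 7.6052^1.125 = 9.8005
f*(7.6052) = 9.8005 / 1.125 = 8.7116


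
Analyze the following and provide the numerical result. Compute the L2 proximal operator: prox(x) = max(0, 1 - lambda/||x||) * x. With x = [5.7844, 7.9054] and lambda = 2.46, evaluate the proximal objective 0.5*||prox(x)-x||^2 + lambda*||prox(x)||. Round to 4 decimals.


Step 1: Compute ||x||.
||x|| = 9.7956
Step 2: Compute scaling factor.
scale = max(0, 1 - 2.46/9.7956) = 0.7489
Step 3: prox(x) = [4.3318, 5.9201]
||prox(x)|| = 7.3356
Step 4: Proximal objective.
0.5*||prox-x||^2 = 3.0258
lambda*||prox|| = 18.0456
Total = 21.0715


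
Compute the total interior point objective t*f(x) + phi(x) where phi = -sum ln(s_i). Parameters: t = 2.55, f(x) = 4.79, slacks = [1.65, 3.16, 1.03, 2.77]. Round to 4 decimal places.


Step 1: Compute log-barrier.
ln values: [0.5008, 1.1506, 0.0296, 1.0188]
phi = -(0.5008 + 1.1506 + 0.0296 + 1.0188) = -2.6998
Step 2: Compute augmented objective.
t*f(x) = 2.55*4.79 = 12.2145
Total = 12.2145 - 2.6998 = 9.5147


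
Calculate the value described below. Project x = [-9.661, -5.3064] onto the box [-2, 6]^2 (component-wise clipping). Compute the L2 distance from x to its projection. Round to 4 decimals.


Project each component onto [-2, 6].
clip(-9.661) = -2.0, clip(-5.3064) = -2.0
Projection = [-2.0, -2.0]
Squared diffs: [58.6909, 10.9323]
Distance = sqrt(69.6232) = 8.3441


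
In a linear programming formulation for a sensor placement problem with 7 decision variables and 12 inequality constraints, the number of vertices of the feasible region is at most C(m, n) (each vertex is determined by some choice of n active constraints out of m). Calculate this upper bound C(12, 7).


Each vertex corresponds to some choice of n active constraints out of m, so the number of vertices is at most C(m, n) = m! / (n!(m-n)!).
m = 12, n = 7
Numerator: 12 * 11 * 10 * 9 * 8 * 7 * 6
Denominator: 7! = 5040
C(12, 7) = 792


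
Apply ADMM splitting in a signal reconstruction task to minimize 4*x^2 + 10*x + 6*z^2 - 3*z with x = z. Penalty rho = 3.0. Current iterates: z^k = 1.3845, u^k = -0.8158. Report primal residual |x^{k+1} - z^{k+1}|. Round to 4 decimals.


ADMM iteration with rho = 3.0, z^k = 1.3845, u^k = -0.8158
Step 1: x-update.
Minimize 4*x^2 + 10*x + (3.0/2)*(x - 1.3845 - 0.8158)^2
FOC: (2*4 + 3.0)*x = -10 + 3.0*(1.3845 + 0.8158)
x^{k+1} = -0.309
Step 2: z-update.
Minimize 6*z^2 - 3*z + (3.0/2)*(-0.309 - z - 0.8158)^2
FOC: (2*6 + 3.0)*z = 3 + 3.0*(-0.309 - 0.8158)
z^{k+1} = -0.025
Step 3: u-update.
u^{k+1} = -0.8158 - 0.309 + 0.025 = -1.0998
Step 4: Primal residual = |-0.309 + 0.025| = 0.284


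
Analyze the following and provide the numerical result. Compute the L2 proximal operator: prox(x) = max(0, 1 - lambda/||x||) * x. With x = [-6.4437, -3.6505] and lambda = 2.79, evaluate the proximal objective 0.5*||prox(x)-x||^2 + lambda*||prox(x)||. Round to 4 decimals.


Step 1: Compute ||x||.
||x|| = 7.4059
Step 2: Compute scaling factor.
scale = max(0, 1 - 2.79/7.4059) = 0.6233
Step 3: prox(x) = [-4.0162, -2.2753]
||prox(x)|| = 4.6159
Step 4: Proximal objective.
0.5*||prox-x||^2 = 3.8921
lambda*||prox|| = 12.8784
Total = 16.7704


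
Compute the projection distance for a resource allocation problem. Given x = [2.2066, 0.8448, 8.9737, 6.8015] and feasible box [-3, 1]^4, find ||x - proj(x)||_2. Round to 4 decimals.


Project each component onto [-3, 1].
clip(2.2066) = 1.0, clip(0.8448) = 0.8448, clip(8.9737) = 1.0, clip(6.8015) = 1.0
Projection = [1.0, 0.8448, 1.0, 1.0]
Squared diffs: [1.4559, 0.0, 63.5799, 33.6574]
Distance = sqrt(98.6932) = 9.9344


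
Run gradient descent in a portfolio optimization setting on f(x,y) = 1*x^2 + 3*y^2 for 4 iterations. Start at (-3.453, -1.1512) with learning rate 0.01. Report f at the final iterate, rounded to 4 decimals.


Gradient descent on f(x,y) = 1*x^2 + 3*y^2.
Starting point: (-3.453, -1.1512), alpha = 0.01
Step 1: grad_x = 2*1*-3.453 = -6.906, grad_y = 2*3*-1.1512 = -6.9072
  x_1 = -3.453 - 0.01*-6.906 = -3.3839
  y_1 = -1.1512 - 0.01*-6.9072 = -1.0821
Step 2: grad_x = 2*1*-3.3839 = -6.7679, grad_y = 2*3*-1.0821 = -6.4928
  x_2 = -3.3839 - 0.01*-6.7679 = -3.3163
  y_2 = -1.0821 - 0.01*-6.4928 = -1.0172
Step 3: grad_x = 2*1*-3.3163 = -6.6325, grad_y = 2*3*-1.0172 = -6.1032
  x_3 = -3.3163 - 0.01*-6.6325 = -3.2499
  y_3 = -1.0172 - 0.01*-6.1032 = -0.9562
Step 4: grad_x = 2*1*-3.2499 = -6.4999, grad_y = 2*3*-0.9562 = -5.737
  x_4 = -3.2499 - 0.01*-6.4999 = -3.1849
  y_4 = -0.9562 - 0.01*-5.737 = -0.8988
f(-3.1849, -0.8988) = 1*(-3.1849)^2 + 3*(-0.8988)^2 = 12.5673


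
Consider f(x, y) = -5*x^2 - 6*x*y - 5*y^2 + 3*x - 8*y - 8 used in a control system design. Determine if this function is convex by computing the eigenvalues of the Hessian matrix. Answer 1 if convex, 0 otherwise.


The Hessian of f(x,y) = -5*x^2 - 6*x*y - 5*y^2 + 3*x - 8*y - 8 is:
H = [[-10, -6], [-6, -10]]
Trace = -10 - 10 = -20
Determinant = -10*-10 - (-6)^2 = 64
Discriminant = (-20)^2 - 4*64 = 144.0
Eigenvalues: lambda_1 = -16.0, lambda_2 = -4.0
The function is not convex.

0


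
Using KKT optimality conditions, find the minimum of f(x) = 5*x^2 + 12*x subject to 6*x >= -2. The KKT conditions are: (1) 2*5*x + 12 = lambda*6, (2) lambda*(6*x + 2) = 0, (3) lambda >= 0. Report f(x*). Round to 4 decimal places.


Step 1: Try lambda = 0 (constraint inactive).
x_unc = -12/(2*5) = -1.2
Check: 6*-1.2 = -7.2 < -2 -- violated!
Step 2: Constraint must be active: 6*x = -2
x* = -2/6 = -1/3 = -0.3333 (rounded; the exact value -1/3 is used below)
lambda = (2*5*(-1/3) + 12)/6 = 1.4444
Step 3: Compute optimal value.
f(x*) = 5*(-1/3)^2 + 12*(-1/3) = -3.4444


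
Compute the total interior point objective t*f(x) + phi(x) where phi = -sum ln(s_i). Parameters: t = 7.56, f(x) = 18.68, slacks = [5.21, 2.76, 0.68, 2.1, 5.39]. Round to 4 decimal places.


Step 1: Compute log-barrier.
ln values: [1.6506, 1.0152, -0.3857, 0.7419, 1.6845]
phi = -(1.6506 + 1.0152 - 0.3857 + 0.7419 + 1.6845) = -4.7066
Step 2: Compute augmented objective.
t*f(x) = 7.56*18.68 = 141.2208
Total = 141.2208 - 4.7066 = 136.5142


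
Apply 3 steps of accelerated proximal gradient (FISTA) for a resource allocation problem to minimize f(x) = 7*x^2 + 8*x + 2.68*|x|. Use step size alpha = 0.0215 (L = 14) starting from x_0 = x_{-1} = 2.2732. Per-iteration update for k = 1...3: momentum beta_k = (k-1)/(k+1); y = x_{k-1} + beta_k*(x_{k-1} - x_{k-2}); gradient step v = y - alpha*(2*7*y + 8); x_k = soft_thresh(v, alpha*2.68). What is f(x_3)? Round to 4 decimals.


FISTA on f(x) = 7*x^2 + 8*x + 2.68*|x|
L = 14, alpha = 0.0215
Iteration 1: beta = 0.0, y = 2.2732 + 0.0*(2.2732 - 2.2732) = 2.2732
  grad(y) = 39.8248, v = y - alpha*grad = 1.417
  prox(v) = soft_thresh(1.417, 0.0576) = 1.3593
Iteration 2: beta = 0.3333, y = 1.3593 + 0.3333*(1.3593 - 2.2732) = 1.0547
  grad(y) = 22.7662, v = y - alpha*grad = 0.5653
  prox(v) = soft_thresh(0.5653, 0.0576) = 0.5076
Iteration 3: beta = 0.5, y = 0.5076 + 0.5*(0.5076 - 1.3593) = 0.0818
  grad(y) = 9.1449, v = y - alpha*grad = -0.1148
  prox(v) = soft_thresh(-0.1148, 0.0576) = -0.0572
f(x_3) = 7*(-0.0572)^2 + 8*(-0.0572) + 2.68*|-0.0572| = -0.2815


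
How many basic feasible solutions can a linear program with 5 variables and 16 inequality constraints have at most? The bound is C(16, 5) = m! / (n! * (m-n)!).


Each vertex corresponds to some choice of n active constraints out of m, so the number of vertices is at most C(m, n) = m! / (n!(m-n)!).
m = 16, n = 5
Numerator: 16 * 15 * 14 * 13 * 12
Denominator: 5! = 120
C(16, 5) = 4368


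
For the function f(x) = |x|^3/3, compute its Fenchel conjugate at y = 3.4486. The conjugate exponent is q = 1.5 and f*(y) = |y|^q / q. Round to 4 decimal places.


The conjugate exponent q satisfies 1/p + 1/q = 1.
p = 3, so q = 3/(3 - 1) = 1.5
|y|^q = 3.4486^1.5 = 6.4042
f*(3.4486) = 6.4042 / 1.5 = 4.2695


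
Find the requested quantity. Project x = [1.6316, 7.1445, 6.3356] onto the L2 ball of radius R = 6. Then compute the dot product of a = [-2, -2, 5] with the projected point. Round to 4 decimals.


Step 1: Compute ||x|| (intermediates to 6 decimals).
||x|| = sqrt(1.6316^2 + 7.1445^2 + 6.3356^2) = 9.687406
Step 2: Project.
Since ||x|| > R, scale = R/||x|| = 6/9.687406 = 0.619361, proj(x) = scale * x
proj(x) = [1.010549, 4.425025, 3.924024]
Step 3: Dot product.
a^T * proj(x) = -2*1.010549 - 2*4.425025 + 5*3.924024 = 8.749


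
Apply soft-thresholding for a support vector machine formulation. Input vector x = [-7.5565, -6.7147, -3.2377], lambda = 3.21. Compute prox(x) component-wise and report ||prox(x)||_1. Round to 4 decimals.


Soft-thresholding with lambda = 3.21:
prox(-7.5565) = sign(-7.5565)*max(|-7.5565| - 3.21, 0) = -4.3465
prox(-6.7147) = sign(-6.7147)*max(|-6.7147| - 3.21, 0) = -3.5047
prox(-3.2377) = sign(-3.2377)*max(|-3.2377| - 3.21, 0) = -0.0277
prox(x) = [-4.3465, -3.5047, -0.0277]
||prox(x)||_1 = 4.3465 + 3.5047 + 0.0277 = 7.8789


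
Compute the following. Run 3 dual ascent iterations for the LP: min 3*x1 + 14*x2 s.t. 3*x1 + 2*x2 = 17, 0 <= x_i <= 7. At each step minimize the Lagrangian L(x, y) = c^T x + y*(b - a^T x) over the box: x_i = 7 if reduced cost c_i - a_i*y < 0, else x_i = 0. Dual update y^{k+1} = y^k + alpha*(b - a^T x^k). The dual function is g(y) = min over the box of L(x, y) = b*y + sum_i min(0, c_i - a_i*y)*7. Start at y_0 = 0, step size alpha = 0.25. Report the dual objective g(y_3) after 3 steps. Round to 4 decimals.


Dual ascent for LP: min 3*x1 + 14*x2, 3*x1 + 2*x2 = 17, 0 <= x_i <= 7
Step 1: y^k = 0.0, reduced costs: (3.0, 14.0)
  x^k = (0.0, 0.0), subgradient = b - a^T x = 17.0
  y^{k+1} = 0.0 + 0.25*17.0 = 4.25
Step 2: y^k = 4.25, reduced costs: (-9.75, 5.5)
  x^k = (7.0, 0.0), subgradient = b - a^T x = -4.0
  y^{k+1} = 4.25 + 0.25*-4.0 = 3.25
Step 3: y^k = 3.25, reduced costs: (-6.75, 7.5)
  x^k = (7.0, 0.0), subgradient = b - a^T x = -4.0
  y^{k+1} = 3.25 + 0.25*-4.0 = 2.25
Dual objective at y_3 = 2.25: reduced costs (-3.75, 9.5), box minimizer x = (7.0, 0.0)
g(y_3) = b*y + (c1 - a1*y)*x1 + (c2 - a2*y)*x2 = 17*2.25 + (-3.75)*7.0 + 9.5*0.0 = 38.25 - 26.25 + 0.0 = 12.0


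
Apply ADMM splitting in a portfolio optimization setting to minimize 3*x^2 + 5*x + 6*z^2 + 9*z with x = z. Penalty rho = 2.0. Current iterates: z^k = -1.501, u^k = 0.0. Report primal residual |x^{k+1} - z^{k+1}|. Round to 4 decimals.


ADMM iteration with rho = 2.0, z^k = -1.501, u^k = 0.0
Step 1: x-update.
Minimize 3*x^2 + 5*x + (2.0/2)*(x + 1.501 + 0.0)^2
FOC: (2*3 + 2.0)*x = -5 + 2.0*(-1.501 - 0.0)
x^{k+1} = -1.0003
Step 2: z-update.
Minimize 6*z^2 + 9*z + (2.0/2)*(-1.0003 - z + 0.0)^2
FOC: (2*6 + 2.0)*z = -9 + 2.0*(-1.0003 + 0.0)
z^{k+1} = -0.7858
Step 3: u-update.
u^{k+1} = 0.0 - 1.0003 + 0.7858 = -0.2145
Step 4: Primal residual = |-1.0003 + 0.7858| = 0.2145


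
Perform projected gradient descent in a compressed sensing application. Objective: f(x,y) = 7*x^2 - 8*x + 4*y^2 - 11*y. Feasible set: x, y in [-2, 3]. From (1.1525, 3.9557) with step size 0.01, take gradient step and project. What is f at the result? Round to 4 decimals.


Step 1: Compute gradient at (1.1525, 3.9557).
grad_x = 2*7*1.1525 - 8 = 8.135
grad_y = 2*4*3.9557 - 11 = 20.6456
Step 2: Gradient step.
x_raw = 1.1525 - 0.01*8.135 = 1.0712
y_raw = 3.9557 - 0.01*20.6456 = 3.7492
Step 3: Project onto [-2, 3].
x_proj = clip(1.0712) = 1.0712
y_proj = clip(3.7492) = 3.0
Step 4: Evaluate f.
f(1.0712, 3.0) = 2.4623


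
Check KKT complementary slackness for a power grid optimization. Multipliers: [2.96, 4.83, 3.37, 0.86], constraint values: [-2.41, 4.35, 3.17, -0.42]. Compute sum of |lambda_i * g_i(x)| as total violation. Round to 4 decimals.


KKT complementary slackness check:
lambda_1 * g_1 = 2.96 * -2.41 = -7.1336
lambda_2 * g_2 = 4.83 * 4.35 = 21.0105
lambda_3 * g_3 = 3.37 * 3.17 = 10.6829
lambda_4 * g_4 = 0.86 * -0.42 = -0.3612
Total violation = 7.1336 + 21.0105 + 10.6829 + 0.3612 = 39.1882


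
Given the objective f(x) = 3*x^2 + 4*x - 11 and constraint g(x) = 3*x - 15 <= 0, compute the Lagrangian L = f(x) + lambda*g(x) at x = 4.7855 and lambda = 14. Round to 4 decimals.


Step 1: Evaluate f(x).
f(4.7855) = 3*4.7855^2 + 4*4.7855 - 11 = 76.845
Step 2: Evaluate g(x).
g(4.7855) = 3*4.7855 - 15 = -0.6435
Step 3: Compute Lagrangian.
L = 76.845 + 14*-0.6435 = 67.836


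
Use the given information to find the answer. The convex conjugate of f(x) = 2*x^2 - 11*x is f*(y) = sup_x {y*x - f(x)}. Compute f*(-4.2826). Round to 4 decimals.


f*(y) = sup_x {y*x - a*x^2 - b*x} = sup_x {(y-b)*x - a*x^2}
FOC: (y - b) - 2a*x = 0 => x* = (y - b)/(2a)
x* = (-4.2826 + 11)/(2*2) = 1.6794
f*(-4.2826) = (y-b)^2/(4a) = (-4.2826 + 11)^2/(4*2)
= 45.1235/8 = 5.6404


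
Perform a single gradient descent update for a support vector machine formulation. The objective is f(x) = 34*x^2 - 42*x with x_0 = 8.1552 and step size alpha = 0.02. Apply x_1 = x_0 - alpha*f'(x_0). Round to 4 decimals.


We compute the gradient at x_0 and apply the update.
f'(x) = 68*x - 42
f'(8.1552) = 68*8.1552 - 42 = 512.5536
x_1 = 8.1552 - 0.02*512.5536 = -2.0959


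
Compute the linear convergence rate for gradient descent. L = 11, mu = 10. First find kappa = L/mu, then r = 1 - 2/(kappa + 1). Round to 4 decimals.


Step 1: Compute the condition number.
kappa = L/mu = 11/10 = 1.1
Step 2: Compute the convergence rate.
r = 1 - 2/(kappa + 1) = 1 - 2*mu/(L + mu) = (L - mu)/(L + mu) = 1/21 = 0.0476


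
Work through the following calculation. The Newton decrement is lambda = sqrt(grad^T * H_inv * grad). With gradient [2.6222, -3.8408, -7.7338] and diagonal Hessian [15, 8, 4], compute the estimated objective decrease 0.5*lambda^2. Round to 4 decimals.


Step 1: H is diagonal, so H^(-1) * g = [0.1748, -0.4801, -1.9335].
Step 2: g^T H^(-1) g = sum_i g_i^2 / H_ii
  = (2.6222)^2/15 + (-3.8408)^2/8 + (-7.7338)^2/4
  = 0.4584 + 1.844 + 14.9529 = 17.2553
Step 3: Objective decrease = 0.5 * g^T H^(-1) g = 8.6276


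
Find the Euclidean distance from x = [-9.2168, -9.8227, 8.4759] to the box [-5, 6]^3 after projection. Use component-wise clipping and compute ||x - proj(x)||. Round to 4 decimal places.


Project each component onto [-5, 6].
clip(-9.2168) = -5.0, clip(-9.8227) = -5.0, clip(8.4759) = 6.0
Projection = [-5.0, -5.0, 6.0]
Squared diffs: [17.7814, 23.2584, 6.1301]
Distance = sqrt(47.1699) = 6.868


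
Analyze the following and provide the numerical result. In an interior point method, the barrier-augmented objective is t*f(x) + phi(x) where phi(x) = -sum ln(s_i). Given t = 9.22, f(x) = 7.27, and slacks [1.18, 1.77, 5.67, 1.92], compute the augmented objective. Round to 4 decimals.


Step 1: Compute log-barrier.
ln values: [0.1655, 0.571, 1.7352, 0.6523]
phi = -(0.1655 + 0.571 + 1.7352 + 0.6523) = -3.124
Step 2: Compute augmented objective.
t*f(x) = 9.22*7.27 = 67.0294
Total = 67.0294 - 3.124 = 63.9054


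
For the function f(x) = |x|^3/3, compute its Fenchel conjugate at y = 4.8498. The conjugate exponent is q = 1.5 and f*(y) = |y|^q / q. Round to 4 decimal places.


The conjugate exponent q satisfies 1/p + 1/q = 1.
p = 3, so q = 3/(3 - 1) = 1.5
|y|^q = 4.8498^1.5 = 10.6804
f*(4.8498) = 10.6804 / 1.5 = 7.1202


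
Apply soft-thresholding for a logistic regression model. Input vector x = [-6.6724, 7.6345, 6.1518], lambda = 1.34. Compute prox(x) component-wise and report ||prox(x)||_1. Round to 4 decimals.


Soft-thresholding with lambda = 1.34:
prox(-6.6724) = sign(-6.6724)*max(|-6.6724| - 1.34, 0) = -5.3324
prox(7.6345) = sign(7.6345)*max(|7.6345| - 1.34, 0) = 6.2945
prox(6.1518) = sign(6.1518)*max(|6.1518| - 1.34, 0) = 4.8118
prox(x) = [-5.3324, 6.2945, 4.8118]
||prox(x)||_1 = 5.3324 + 6.2945 + 4.8118 = 16.4387


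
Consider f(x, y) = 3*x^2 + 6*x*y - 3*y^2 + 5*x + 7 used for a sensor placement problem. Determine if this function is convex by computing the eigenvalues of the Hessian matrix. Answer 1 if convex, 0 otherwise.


The Hessian of f(x,y) = 3*x^2 + 6*x*y - 3*y^2 + 5*x + 7 is:
H = [[6, 6], [6, -6]]
Trace = 6 - 6 = 0
Determinant = 6*-6 - (6)^2 = -72
Discriminant = (0)^2 - 4*-72 = 288.0
Eigenvalues: lambda_1 = -8.4853, lambda_2 = 8.4853
The function is not convex.

0


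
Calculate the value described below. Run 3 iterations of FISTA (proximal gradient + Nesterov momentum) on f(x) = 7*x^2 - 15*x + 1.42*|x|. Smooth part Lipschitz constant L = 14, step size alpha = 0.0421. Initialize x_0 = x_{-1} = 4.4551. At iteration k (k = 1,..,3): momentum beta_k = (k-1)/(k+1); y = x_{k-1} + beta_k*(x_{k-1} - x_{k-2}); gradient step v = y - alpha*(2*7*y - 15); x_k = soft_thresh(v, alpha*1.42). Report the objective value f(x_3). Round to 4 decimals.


FISTA on f(x) = 7*x^2 - 15*x + 1.42*|x|
L = 14, alpha = 0.0421
Iteration 1: beta = 0.0, y = 4.4551 + 0.0*(4.4551 - 4.4551) = 4.4551
  grad(y) = 47.3714, v = y - alpha*grad = 2.4608
  prox(v) = soft_thresh(2.4608, 0.0598) = 2.401
Iteration 2: beta = 0.3333, y = 2.401 + 0.3333*(2.401 - 4.4551) = 1.7163
  grad(y) = 9.0279, v = y - alpha*grad = 1.3362
  prox(v) = soft_thresh(1.3362, 0.0598) = 1.2764
Iteration 3: beta = 0.5, y = 1.2764 + 0.5*(1.2764 - 2.401) = 0.7141
  grad(y) = -5.002, v = y - alpha*grad = 0.9247
  prox(v) = soft_thresh(0.9247, 0.0598) = 0.8649
f(x_3) = 7*0.8649^2 - 15*0.8649 + 1.42*|0.8649| = -6.509


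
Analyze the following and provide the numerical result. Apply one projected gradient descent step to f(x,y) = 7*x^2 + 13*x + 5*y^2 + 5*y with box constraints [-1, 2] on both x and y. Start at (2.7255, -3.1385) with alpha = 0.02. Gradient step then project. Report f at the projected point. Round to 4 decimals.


Step 1: Compute gradient at (2.7255, -3.1385).
grad_x = 2*7*2.7255 + 13 = 51.157
grad_y = 2*5*-3.1385 + 5 = -26.385
Step 2: Gradient step.
x_raw = 2.7255 - 0.02*51.157 = 1.7024
y_raw = -3.1385 - 0.02*-26.385 = -2.6108
Step 3: Project onto [-1, 2].
x_proj = clip(1.7024) = 1.7024
y_proj = clip(-2.6108) = -1.0
Step 4: Evaluate f.
f(1.7024, -1.0) = 42.4169


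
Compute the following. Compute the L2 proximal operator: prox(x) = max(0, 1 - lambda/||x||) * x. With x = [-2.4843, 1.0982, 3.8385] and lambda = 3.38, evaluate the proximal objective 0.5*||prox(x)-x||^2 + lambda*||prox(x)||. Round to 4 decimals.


Step 1: Compute ||x||.
||x|| = 4.7023
Step 2: Compute scaling factor.
scale = max(0, 1 - 3.38/4.7023) = 0.2812
Step 3: prox(x) = [-0.6986, 0.3088, 1.0794]
||prox(x)|| = 1.3223
Step 4: Proximal objective.
0.5*||prox-x||^2 = 5.7122
lambda*||prox|| = 4.4694
Total = 10.1817


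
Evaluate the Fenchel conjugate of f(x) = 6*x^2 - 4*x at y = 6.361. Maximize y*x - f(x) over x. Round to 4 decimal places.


f*(y) = sup_x {y*x - a*x^2 - b*x} = sup_x {(y-b)*x - a*x^2}
FOC: (y - b) - 2a*x = 0 => x* = (y - b)/(2a)
x* = (6.361 + 4)/(2*6) = 0.8634
f*(6.361) = (y-b)^2/(4a) = (6.361 + 4)^2/(4*6)
= 107.3503/24 = 4.4729


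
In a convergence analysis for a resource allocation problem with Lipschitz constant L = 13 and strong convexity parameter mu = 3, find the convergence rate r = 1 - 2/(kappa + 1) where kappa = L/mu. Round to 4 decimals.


Step 1: Compute the condition number.
kappa = L/mu = 13/3 = 4.3333
Step 2: Compute the convergence rate.
r = 1 - 2/(kappa + 1) = 1 - 2*mu/(L + mu) = (L - mu)/(L + mu) = 10/16 = 0.625


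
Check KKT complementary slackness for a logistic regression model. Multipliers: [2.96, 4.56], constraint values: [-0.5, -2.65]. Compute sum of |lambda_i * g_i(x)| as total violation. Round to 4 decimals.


KKT complementary slackness check:
lambda_1 * g_1 = 2.96 * -0.5 = -1.48
lambda_2 * g_2 = 4.56 * -2.65 = -12.084
Total violation = 1.48 + 12.084 = 13.564


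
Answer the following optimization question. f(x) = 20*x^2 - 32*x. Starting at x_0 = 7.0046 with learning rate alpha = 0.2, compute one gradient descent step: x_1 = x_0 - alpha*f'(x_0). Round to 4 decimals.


We compute the gradient at x_0 and apply the update.
f'(x) = 40*x - 32
f'(7.0046) = 40*7.0046 - 32 = 248.184
x_1 = 7.0046 - 0.2*248.184 = -42.6322


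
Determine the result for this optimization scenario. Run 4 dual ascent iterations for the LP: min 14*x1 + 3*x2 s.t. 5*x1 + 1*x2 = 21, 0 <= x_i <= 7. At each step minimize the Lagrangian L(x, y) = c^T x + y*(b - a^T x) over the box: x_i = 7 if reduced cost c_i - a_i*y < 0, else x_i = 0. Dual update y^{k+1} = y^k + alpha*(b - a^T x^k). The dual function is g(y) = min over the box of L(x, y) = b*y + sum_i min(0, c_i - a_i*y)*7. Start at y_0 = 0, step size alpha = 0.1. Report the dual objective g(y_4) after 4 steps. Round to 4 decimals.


Dual ascent for LP: min 14*x1 + 3*x2, 5*x1 + 1*x2 = 21, 0 <= x_i <= 7
Step 1: y^k = 0.0, reduced costs: (14.0, 3.0)
  x^k = (0.0, 0.0), subgradient = b - a^T x = 21.0
  y^{k+1} = 0.0 + 0.1*21.0 = 2.1
Step 2: y^k = 2.1, reduced costs: (3.5, 0.9)
  x^k = (0.0, 0.0), subgradient = b - a^T x = 21.0
  y^{k+1} = 2.1 + 0.1*21.0 = 4.2
Step 3: y^k = 4.2, reduced costs: (-7.0, -1.2)
  x^k = (7.0, 7.0), subgradient = b - a^T x = -21.0
  y^{k+1} = 4.2 + 0.1*-21.0 = 2.1
Step 4: y^k = 2.1, reduced costs: (3.5, 0.9)
  x^k = (0.0, 0.0), subgradient = b - a^T x = 21.0
  y^{k+1} = 2.1 + 0.1*21.0 = 4.2
Dual objective at y_4 = 4.2: reduced costs (-7.0, -1.2), box minimizer x = (7.0, 7.0)
g(y_4) = b*y + (c1 - a1*y)*x1 + (c2 - a2*y)*x2 = 21*4.2 + (-7.0)*7.0 + (-1.2)*7.0 = 88.2 - 49.0 - 8.4 = 30.8


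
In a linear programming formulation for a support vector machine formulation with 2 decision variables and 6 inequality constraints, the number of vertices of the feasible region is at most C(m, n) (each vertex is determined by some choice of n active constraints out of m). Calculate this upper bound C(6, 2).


Each vertex corresponds to some choice of n active constraints out of m, so the number of vertices is at most C(m, n) = m! / (n!(m-n)!).
m = 6, n = 2
Numerator: 6 * 5
Denominator: 2! = 2
C(6, 2) = 15


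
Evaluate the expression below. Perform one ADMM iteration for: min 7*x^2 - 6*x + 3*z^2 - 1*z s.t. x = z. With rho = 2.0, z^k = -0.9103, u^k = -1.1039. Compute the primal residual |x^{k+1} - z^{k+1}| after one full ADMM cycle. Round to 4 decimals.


ADMM iteration with rho = 2.0, z^k = -0.9103, u^k = -1.1039
Step 1: x-update.
Minimize 7*x^2 - 6*x + (2.0/2)*(x + 0.9103 - 1.1039)^2
FOC: (2*7 + 2.0)*x = 6 + 2.0*(-0.9103 + 1.1039)
x^{k+1} = 0.3992
Step 2: z-update.
Minimize 3*z^2 - 1*z + (2.0/2)*(0.3992 - z - 1.1039)^2
FOC: (2*3 + 2.0)*z = 1 + 2.0*(0.3992 - 1.1039)
z^{k+1} = -0.0512
Step 3: u-update.
u^{k+1} = -1.1039 + 0.3992 + 0.0512 = -0.6535
Step 4: Primal residual = |0.3992 + 0.0512| = 0.4504


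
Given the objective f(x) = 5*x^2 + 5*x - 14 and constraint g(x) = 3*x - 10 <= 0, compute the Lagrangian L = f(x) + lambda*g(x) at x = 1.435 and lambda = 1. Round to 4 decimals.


Step 1: Evaluate f(x).
f(1.435) = 5*1.435^2 + 5*1.435 - 14 = 3.4711
Step 2: Evaluate g(x).
g(1.435) = 3*1.435 - 10 = -5.695
Step 3: Compute Lagrangian.
L = 3.4711 + 1*-5.695 = -2.2239


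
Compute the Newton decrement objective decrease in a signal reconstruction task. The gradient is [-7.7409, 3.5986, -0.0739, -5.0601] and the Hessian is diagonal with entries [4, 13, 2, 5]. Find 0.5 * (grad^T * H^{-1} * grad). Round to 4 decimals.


Step 1: H is diagonal, so H^(-1) * g = [-1.9352, 0.2768, -0.037, -1.012].
Step 2: g^T H^(-1) g = sum_i g_i^2 / H_ii
  = (-7.7409)^2/4 + (3.5986)^2/13 + (-0.0739)^2/2 + (-5.0601)^2/5
  = 14.9804 + 0.9961 + 0.0027 + 5.1209 = 21.1002
Step 3: Objective decrease = 0.5 * g^T H^(-1) g = 10.5501


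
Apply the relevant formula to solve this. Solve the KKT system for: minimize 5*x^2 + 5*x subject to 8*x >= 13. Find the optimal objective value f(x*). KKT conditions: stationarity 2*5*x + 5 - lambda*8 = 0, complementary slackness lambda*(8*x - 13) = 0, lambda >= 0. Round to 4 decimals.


Step 1: Try lambda = 0 (constraint inactive).
x_unc = -5/(2*5) = -0.5
Check: 8*-0.5 = -4.0 < 13 -- violated!
Step 2: Constraint must be active: 8*x = 13
x* = 13/8 = 1.625
lambda = (2*5*1.625 + 5)/8 = 2.6563
Step 3: Compute optimal value.
f(x*) = 5*1.625^2 + 5*1.625 = 21.3281


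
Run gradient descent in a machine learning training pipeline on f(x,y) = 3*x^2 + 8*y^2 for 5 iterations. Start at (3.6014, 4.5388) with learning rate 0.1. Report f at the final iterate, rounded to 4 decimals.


Gradient descent on f(x,y) = 3*x^2 + 8*y^2.
Starting point: (3.6014, 4.5388), alpha = 0.1
Step 1: grad_x = 2*3*3.6014 = 21.6084, grad_y = 2*8*4.5388 = 72.6208
  x_1 = 3.6014 - 0.1*21.6084 = 1.4406
  y_1 = 4.5388 - 0.1*72.6208 = -2.7233
Step 2: grad_x = 2*3*1.4406 = 8.6434, grad_y = 2*8*-2.7233 = -43.5725
  x_2 = 1.4406 - 0.1*8.6434 = 0.5762
  y_2 = -2.7233 - 0.1*-43.5725 = 1.634
Step 3: grad_x = 2*3*0.5762 = 3.4573, grad_y = 2*8*1.634 = 26.1435
  x_3 = 0.5762 - 0.1*3.4573 = 0.2305
  y_3 = 1.634 - 0.1*26.1435 = -0.9804
Step 4: grad_x = 2*3*0.2305 = 1.3829, grad_y = 2*8*-0.9804 = -15.6861
  x_4 = 0.2305 - 0.1*1.3829 = 0.0922
  y_4 = -0.9804 - 0.1*-15.6861 = 0.5882
Step 5: grad_x = 2*3*0.0922 = 0.5532, grad_y = 2*8*0.5882 = 9.4117
  x_5 = 0.0922 - 0.1*0.5532 = 0.0369
  y_5 = 0.5882 - 0.1*9.4117 = -0.3529
f(0.0369, -0.3529) = 3*0.0369^2 + 8*(-0.3529)^2 = 1.0006


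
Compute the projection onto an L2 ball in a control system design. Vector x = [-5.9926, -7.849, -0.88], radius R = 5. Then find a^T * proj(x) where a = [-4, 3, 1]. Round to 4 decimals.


Step 1: Compute ||x|| (intermediates to 6 decimals).
||x|| = sqrt((-5.9926)^2 + (-7.849)^2 + (-0.88)^2) = 9.914255
Step 2: Project.
Since ||x|| > R, scale = R/||x|| = 5/9.914255 = 0.504324, proj(x) = scale * x
proj(x) = [-3.022212, -3.958439, -0.443805]
Step 3: Dot product.
a^T * proj(x) = -4*(-3.022212) + 3*(-3.958439) + 1*(-0.443805) = -0.2303


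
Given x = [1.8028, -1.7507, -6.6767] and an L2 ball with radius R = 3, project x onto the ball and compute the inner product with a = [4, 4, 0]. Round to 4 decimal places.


Step 1: Compute ||x|| (intermediates to 6 decimals).
||x|| = sqrt(1.8028^2 + (-1.7507)^2 + (-6.6767)^2) = 7.133958
Step 2: Project.
Since ||x|| > R, scale = R/||x|| = 3/7.133958 = 0.420524, proj(x) = scale * x
proj(x) = [0.758121, -0.736211, -2.807713]
Step 3: Dot product.
a^T * proj(x) = 4*0.758121 + 4*(-0.736211) + 0*(-2.807713) = 0.0876


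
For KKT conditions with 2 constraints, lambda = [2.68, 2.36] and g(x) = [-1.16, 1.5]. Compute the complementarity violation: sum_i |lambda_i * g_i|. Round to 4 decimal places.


KKT complementary slackness check:
lambda_1 * g_1 = 2.68 * -1.16 = -3.1088
lambda_2 * g_2 = 2.36 * 1.5 = 3.54
Total violation = 3.1088 + 3.54 = 6.6488


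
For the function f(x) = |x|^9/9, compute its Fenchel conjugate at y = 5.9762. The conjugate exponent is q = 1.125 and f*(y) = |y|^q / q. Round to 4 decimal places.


The conjugate exponent q satisfies 1/p + 1/q = 1.
p = 9, so q = 9/(9 - 1) = 1.125
|y|^q = 5.9762^1.125 = 7.4727
f*(5.9762) = 7.4727 / 1.125 = 6.6424


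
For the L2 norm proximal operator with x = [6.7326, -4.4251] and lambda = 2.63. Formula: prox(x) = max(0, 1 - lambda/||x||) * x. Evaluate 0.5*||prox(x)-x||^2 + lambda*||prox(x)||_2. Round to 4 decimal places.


Step 1: Compute ||x||.
||x|| = 8.0566
Step 2: Compute scaling factor.
scale = max(0, 1 - 2.63/8.0566) = 0.6736
Step 3: prox(x) = [4.5348, -2.9806]
||prox(x)|| = 5.4266
Step 4: Proximal objective.
0.5*||prox-x||^2 = 3.4585
lambda*||prox|| = 14.272
Total = 17.7305


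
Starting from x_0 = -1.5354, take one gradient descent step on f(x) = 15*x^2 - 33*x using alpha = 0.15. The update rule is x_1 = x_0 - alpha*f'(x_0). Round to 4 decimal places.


We compute the gradient at x_0 and apply the update.
f'(x) = 30*x - 33
f'(-1.5354) = 30*-1.5354 - 33 = -79.062
x_1 = -1.5354 - 0.15*-79.062 = 10.3239


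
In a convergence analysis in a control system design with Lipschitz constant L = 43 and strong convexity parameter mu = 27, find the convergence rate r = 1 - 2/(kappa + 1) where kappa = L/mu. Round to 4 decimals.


Step 1: Compute the condition number.
kappa = L/mu = 43/27 = 1.5926
Step 2: Compute the convergence rate.
r = 1 - 2/(kappa + 1) = 1 - 2*mu/(L + mu) = (L - mu)/(L + mu) = 16/70 = 0.2286


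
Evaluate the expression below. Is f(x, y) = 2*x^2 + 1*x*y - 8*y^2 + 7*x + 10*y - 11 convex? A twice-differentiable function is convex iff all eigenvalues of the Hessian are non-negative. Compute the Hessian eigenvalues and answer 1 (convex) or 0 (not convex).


The Hessian of f(x,y) = 2*x^2 + 1*x*y - 8*y^2 + 7*x + 10*y - 11 is:
H = [[4, 1], [1, -16]]
Trace = 4 - 16 = -12
Determinant = 4*-16 - (1)^2 = -65
Discriminant = (-12)^2 - 4*-65 = 404.0
Eigenvalues: lambda_1 = -16.0499, lambda_2 = 4.0499
The function is not convex.

0


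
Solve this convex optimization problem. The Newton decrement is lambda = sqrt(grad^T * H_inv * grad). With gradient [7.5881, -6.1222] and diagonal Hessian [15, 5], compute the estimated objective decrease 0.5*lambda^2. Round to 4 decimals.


Step 1: H is diagonal, so H^(-1) * g = [0.5059, -1.2244].
Step 2: g^T H^(-1) g = sum_i g_i^2 / H_ii
  = (7.5881)^2/15 + (-6.1222)^2/5
  = 3.8386 + 7.4963 = 11.3349
Step 3: Objective decrease = 0.5 * g^T H^(-1) g = 5.6674


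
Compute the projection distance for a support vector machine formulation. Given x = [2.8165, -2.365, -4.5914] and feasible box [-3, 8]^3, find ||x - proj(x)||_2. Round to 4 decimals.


Project each component onto [-3, 8].
clip(2.8165) = 2.8165, clip(-2.365) = -2.365, clip(-4.5914) = -3.0
Projection = [2.8165, -2.365, -3.0]
Squared diffs: [0.0, 0.0, 2.5326]
Distance = sqrt(2.5326) = 1.5914


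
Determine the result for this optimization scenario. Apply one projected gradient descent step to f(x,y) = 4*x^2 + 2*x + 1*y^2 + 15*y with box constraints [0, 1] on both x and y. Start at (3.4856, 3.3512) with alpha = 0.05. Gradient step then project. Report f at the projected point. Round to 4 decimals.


Step 1: Compute gradient at (3.4856, 3.3512).
grad_x = 2*4*3.4856 + 2 = 29.8848
grad_y = 2*1*3.3512 + 15 = 21.7024
Step 2: Gradient step.
x_raw = 3.4856 - 0.05*29.8848 = 1.9914
y_raw = 3.3512 - 0.05*21.7024 = 2.2661
Step 3: Project onto [0, 1].
x_proj = clip(1.9914) = 1.0
y_proj = clip(2.2661) = 1.0
Step 4: Evaluate f.
f(1.0, 1.0) = 22.0


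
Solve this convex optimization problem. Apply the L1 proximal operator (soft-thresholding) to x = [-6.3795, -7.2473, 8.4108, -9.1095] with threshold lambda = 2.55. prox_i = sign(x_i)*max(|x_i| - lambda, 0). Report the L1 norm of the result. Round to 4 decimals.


Soft-thresholding with lambda = 2.55:
prox(-6.3795) = sign(-6.3795)*max(|-6.3795| - 2.55, 0) = -3.8295
prox(-7.2473) = sign(-7.2473)*max(|-7.2473| - 2.55, 0) = -4.6973
prox(8.4108) = sign(8.4108)*max(|8.4108| - 2.55, 0) = 5.8608
prox(-9.1095) = sign(-9.1095)*max(|-9.1095| - 2.55, 0) = -6.5595
prox(x) = [-3.8295, -4.6973, 5.8608, -6.5595]
||prox(x)||_1 = 3.8295 + 4.6973 + 5.8608 + 6.5595 = 20.9471


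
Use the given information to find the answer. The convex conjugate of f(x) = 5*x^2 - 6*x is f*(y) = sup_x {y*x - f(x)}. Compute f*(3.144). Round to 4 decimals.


f*(y) = sup_x {y*x - a*x^2 - b*x} = sup_x {(y-b)*x - a*x^2}
FOC: (y - b) - 2a*x = 0 => x* = (y - b)/(2a)
x* = (3.144 + 6)/(2*5) = 0.9144
f*(3.144) = (y-b)^2/(4a) = (3.144 + 6)^2/(4*5)
= 83.6127/20 = 4.1806


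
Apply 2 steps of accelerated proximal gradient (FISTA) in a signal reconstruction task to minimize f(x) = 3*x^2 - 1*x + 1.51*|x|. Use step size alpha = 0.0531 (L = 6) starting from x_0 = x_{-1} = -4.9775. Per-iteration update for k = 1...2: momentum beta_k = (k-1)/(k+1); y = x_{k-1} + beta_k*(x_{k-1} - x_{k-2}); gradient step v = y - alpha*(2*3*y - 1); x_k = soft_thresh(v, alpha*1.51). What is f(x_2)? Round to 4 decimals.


FISTA on f(x) = 3*x^2 - 1*x + 1.51*|x|
L = 6, alpha = 0.0531
Iteration 1: beta = 0.0, y = -4.9775 + 0.0*(-4.9775 + 4.9775) = -4.9775
  grad(y) = -30.865, v = y - alpha*grad = -3.3386
  prox(v) = soft_thresh(-3.3386, 0.0802) = -3.2584
Iteration 2: beta = 0.3333, y = -3.2584 + 0.3333*(-3.2584 + 4.9775) = -2.6854
  grad(y) = -17.1121, v = y - alpha*grad = -1.7767
  prox(v) = soft_thresh(-1.7767, 0.0802) = -1.6965
f(x_2) = 3*(-1.6965)^2 - 1*(-1.6965) + 1.51*|-1.6965| = 12.8928


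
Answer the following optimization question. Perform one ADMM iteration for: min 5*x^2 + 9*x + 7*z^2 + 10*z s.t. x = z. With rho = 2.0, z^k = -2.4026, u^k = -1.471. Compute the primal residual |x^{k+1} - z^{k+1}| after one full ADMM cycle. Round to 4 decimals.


ADMM iteration with rho = 2.0, z^k = -2.4026, u^k = -1.471
Step 1: x-update.
Minimize 5*x^2 + 9*x + (2.0/2)*(x + 2.4026 - 1.471)^2
FOC: (2*5 + 2.0)*x = -9 + 2.0*(-2.4026 + 1.471)
x^{k+1} = -0.9053
Step 2: z-update.
Minimize 7*z^2 + 10*z + (2.0/2)*(-0.9053 - z - 1.471)^2
FOC: (2*7 + 2.0)*z = -10 + 2.0*(-0.9053 - 1.471)
z^{k+1} = -0.922
Step 3: u-update.
u^{k+1} = -1.471 - 0.9053 + 0.922 = -1.4542
Step 4: Primal residual = |-0.9053 + 0.922| = 0.0168
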